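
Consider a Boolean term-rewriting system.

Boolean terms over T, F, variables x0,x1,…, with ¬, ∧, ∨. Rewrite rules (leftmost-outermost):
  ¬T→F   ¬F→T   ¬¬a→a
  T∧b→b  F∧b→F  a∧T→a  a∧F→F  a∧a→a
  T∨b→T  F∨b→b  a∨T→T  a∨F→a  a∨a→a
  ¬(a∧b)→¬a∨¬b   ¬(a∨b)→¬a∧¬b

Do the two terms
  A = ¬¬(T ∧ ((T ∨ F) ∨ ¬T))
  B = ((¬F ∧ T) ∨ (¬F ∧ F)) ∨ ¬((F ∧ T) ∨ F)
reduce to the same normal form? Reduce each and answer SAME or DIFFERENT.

Answer: SAME — A ⇓ T, B ⇓ T

Working:
Term A:
  start: ¬¬(T ∧ ((T ∨ F) ∨ ¬T))
  →1  T ∧ ((T ∨ F) ∨ ¬T)
  →2  (T ∨ F) ∨ ¬T
  →3  T ∨ ¬T
  →4  T

Term B:
  start: ((¬F ∧ T) ∨ (¬F ∧ F)) ∨ ¬((F ∧ T) ∨ F)
  →1  (¬F ∨ (¬F ∧ F)) ∨ ¬((F ∧ T) ∨ F)
  →2  (T ∨ (¬F ∧ F)) ∨ ¬((F ∧ T) ∨ F)
  →3  T ∨ ¬((F ∧ T) ∨ F)
  →4  T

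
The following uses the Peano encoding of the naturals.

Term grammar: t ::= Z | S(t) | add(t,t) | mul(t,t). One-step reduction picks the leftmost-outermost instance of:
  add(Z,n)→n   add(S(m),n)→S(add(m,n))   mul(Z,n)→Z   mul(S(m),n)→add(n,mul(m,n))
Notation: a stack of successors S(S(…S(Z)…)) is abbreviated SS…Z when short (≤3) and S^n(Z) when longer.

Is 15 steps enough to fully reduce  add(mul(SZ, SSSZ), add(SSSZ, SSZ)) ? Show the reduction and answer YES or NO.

Answer: YES — reaches normal form S^8(Z) in 14 ≤ 15 steps

Working:
  start: add(mul(SZ, SSSZ), add(SSSZ, SSZ))
  →1  add(add(SSSZ, mul(Z, SSSZ)), add(SSSZ, SSZ))
  →2  add(S(add(SSZ, mul(Z, SSSZ))), add(SSSZ, SSZ))
  →3  S(add(add(SSZ, mul(Z, SSSZ)), add(SSSZ, SSZ)))
  →4  S(add(S(add(SZ, mul(Z, SSSZ))), add(SSSZ, SSZ)))
  →5  S(S(add(add(SZ, mul(Z, SSSZ)), add(SSSZ, SSZ))))
  →6  S(S(add(S(add(Z, mul(Z, SSSZ))), add(SSSZ, SSZ))))
  →7  S(S(S(add(add(Z, mul(Z, SSSZ)), add(SSSZ, SSZ)))))
  →8  S(S(S(add(mul(Z, SSSZ), add(SSSZ, SSZ)))))
  →9  S(S(S(add(Z, add(SSSZ, SSZ)))))
  →10  S(S(S(add(SSSZ, SSZ))))
  →11  S(S(S(S(add(SSZ, SSZ)))))
  →12  S(S(S(S(S(add(SZ, SSZ))))))
  →13  S(S(S(S(S(S(add(Z, SSZ)))))))
  →14  S^8(Z)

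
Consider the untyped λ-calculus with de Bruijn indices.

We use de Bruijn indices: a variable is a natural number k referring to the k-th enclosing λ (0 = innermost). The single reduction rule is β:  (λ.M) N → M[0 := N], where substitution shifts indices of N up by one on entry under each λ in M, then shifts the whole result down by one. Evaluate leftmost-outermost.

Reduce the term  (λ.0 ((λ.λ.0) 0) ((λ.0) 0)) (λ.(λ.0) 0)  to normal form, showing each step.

Answer: normal form = λ.0  (in 7 steps)

Reduction:
  start: (λ.0 ((λ.λ.0) 0) ((λ.0) 0)) (λ.(λ.0) 0)
  →1  (λ.(λ.0) 0) ((λ.λ.0) (λ.(λ.0) 0)) ((λ.0) (λ.(λ.0) 0))
  →2  (λ.0) ((λ.λ.0) (λ.(λ.0) 0)) ((λ.0) (λ.(λ.0) 0))
  →3  (λ.λ.0) (λ.(λ.0) 0) ((λ.0) (λ.(λ.0) 0))
  →4  (λ.0) ((λ.0) (λ.(λ.0) 0))
  →5  (λ.0) (λ.(λ.0) 0)
  →6  λ.(λ.0) 0
  →7  λ.0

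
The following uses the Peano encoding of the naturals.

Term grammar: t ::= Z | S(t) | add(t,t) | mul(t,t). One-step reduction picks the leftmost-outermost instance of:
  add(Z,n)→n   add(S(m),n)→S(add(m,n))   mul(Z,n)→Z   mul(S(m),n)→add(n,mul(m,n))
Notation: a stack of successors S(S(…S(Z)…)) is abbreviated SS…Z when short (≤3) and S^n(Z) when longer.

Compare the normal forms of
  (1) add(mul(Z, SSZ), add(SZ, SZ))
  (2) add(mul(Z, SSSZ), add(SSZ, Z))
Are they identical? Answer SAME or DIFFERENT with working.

Answer: SAME — A ⇓ SSZ, B ⇓ SSZ

Working:
Term A:
  start: add(mul(Z, SSZ), add(SZ, SZ))
  [1] add(Z, add(SZ, SZ))
  [2] add(SZ, SZ)
  [3] S(add(Z, SZ))
  [4] SSZ

Term B:
  start: add(mul(Z, SSSZ), add(SSZ, Z))
  [1] add(Z, add(SSZ, Z))
  [2] add(SSZ, Z)
  [3] S(add(SZ, Z))
  [4] S(S(add(Z, Z)))
  [5] SSZ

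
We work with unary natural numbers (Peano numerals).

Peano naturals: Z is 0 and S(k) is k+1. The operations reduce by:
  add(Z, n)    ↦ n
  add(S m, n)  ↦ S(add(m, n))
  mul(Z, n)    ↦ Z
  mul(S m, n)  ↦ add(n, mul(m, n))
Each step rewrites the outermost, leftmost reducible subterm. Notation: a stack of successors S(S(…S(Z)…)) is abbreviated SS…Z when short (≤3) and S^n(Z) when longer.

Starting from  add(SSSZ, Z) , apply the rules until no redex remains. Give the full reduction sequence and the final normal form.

Answer: normal form = SSSZ  (in 4 steps)

Reduction:
  start: add(SSSZ, Z)
  →1  S(add(SSZ, Z))
  →2  S(S(add(SZ, Z)))
  →3  S(S(S(add(Z, Z))))
  →4  SSSZ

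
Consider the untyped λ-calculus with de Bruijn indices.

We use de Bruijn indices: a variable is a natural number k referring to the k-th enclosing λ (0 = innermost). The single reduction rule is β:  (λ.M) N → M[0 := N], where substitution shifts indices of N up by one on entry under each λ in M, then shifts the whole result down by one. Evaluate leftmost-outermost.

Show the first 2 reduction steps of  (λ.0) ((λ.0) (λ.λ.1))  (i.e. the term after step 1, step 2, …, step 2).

Answer: after 2 steps: λ.λ.1

Derivation:
  start: (λ.0) ((λ.0) (λ.λ.1))
  [1] (λ.0) (λ.λ.1)
  [2] λ.λ.1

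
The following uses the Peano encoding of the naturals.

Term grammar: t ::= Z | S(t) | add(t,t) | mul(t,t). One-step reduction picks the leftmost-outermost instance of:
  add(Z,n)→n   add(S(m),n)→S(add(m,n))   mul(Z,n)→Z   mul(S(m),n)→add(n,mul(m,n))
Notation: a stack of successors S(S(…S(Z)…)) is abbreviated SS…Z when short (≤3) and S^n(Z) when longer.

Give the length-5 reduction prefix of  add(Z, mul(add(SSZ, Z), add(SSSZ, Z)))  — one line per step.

Answer: after 5 steps: S(add(add(SSZ, Z), mul(add(SZ, Z), add(SSSZ, Z))))

Reduction:
  start: add(Z, mul(add(SSZ, Z), add(SSSZ, Z)))
  →1  mul(add(SSZ, Z), add(SSSZ, Z))
  →2  mul(S(add(SZ, Z)), add(SSSZ, Z))
  →3  add(add(SSSZ, Z), mul(add(SZ, Z), add(SSSZ, Z)))
  →4  add(S(add(SSZ, Z)), mul(add(SZ, Z), add(SSSZ, Z)))
  →5  S(add(add(SSZ, Z), mul(add(SZ, Z), add(SSSZ, Z))))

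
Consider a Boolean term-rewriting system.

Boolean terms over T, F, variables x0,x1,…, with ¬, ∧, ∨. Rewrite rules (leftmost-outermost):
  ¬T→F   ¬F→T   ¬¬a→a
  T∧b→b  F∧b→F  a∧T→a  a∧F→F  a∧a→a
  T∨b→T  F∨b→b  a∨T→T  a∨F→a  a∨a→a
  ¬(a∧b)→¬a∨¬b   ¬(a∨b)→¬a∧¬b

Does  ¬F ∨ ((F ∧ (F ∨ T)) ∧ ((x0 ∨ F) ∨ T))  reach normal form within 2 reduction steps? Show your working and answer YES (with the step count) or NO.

  start: ¬F ∨ ((F ∧ (F ∨ T)) ∧ ((x0 ∨ F) ∨ T))
  step 1: T ∨ ((F ∧ (F ∨ T)) ∧ ((x0 ∨ F) ∨ T))
  step 2: T

Answer: YES — reaches normal form T in 2 ≤ 2 steps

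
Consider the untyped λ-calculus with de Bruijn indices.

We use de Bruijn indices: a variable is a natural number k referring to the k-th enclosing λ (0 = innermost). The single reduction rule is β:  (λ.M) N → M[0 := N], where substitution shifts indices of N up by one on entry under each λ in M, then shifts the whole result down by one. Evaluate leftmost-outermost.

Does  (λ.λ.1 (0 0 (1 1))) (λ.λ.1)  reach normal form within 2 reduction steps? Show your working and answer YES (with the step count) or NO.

  start: (λ.λ.1 (0 0 (1 1))) (λ.λ.1)
  [1] λ.(λ.λ.1) (0 0 ((λ.λ.1) (λ.λ.1)))
  [2] λ.λ.1 1 ((λ.λ.1) (λ.λ.1))

Answer: NO — after 2 steps the term is λ.λ.1 1 ((λ.λ.1) (λ.λ.1)), not yet normal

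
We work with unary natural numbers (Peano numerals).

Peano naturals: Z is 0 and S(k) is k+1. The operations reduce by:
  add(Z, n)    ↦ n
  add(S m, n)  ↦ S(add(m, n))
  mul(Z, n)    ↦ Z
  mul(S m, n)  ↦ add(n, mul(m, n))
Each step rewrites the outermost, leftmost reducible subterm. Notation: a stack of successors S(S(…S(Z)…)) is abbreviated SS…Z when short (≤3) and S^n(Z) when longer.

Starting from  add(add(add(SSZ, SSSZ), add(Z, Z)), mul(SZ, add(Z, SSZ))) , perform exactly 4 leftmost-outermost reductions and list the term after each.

Answer: after 4 steps: S(add(add(S(add(Z, SSSZ)), add(Z, Z)), mul(SZ, add(Z, SSZ))))

Reduction:
  start: add(add(add(SSZ, SSSZ), add(Z, Z)), mul(SZ, add(Z, SSZ)))
  step 1: add(add(S(add(SZ, SSSZ)), add(Z, Z)), mul(SZ, add(Z, SSZ)))
  step 2: add(S(add(add(SZ, SSSZ), add(Z, Z))), mul(SZ, add(Z, SSZ)))
  step 3: S(add(add(add(SZ, SSSZ), add(Z, Z)), mul(SZ, add(Z, SSZ))))
  step 4: S(add(add(S(add(Z, SSSZ)), add(Z, Z)), mul(SZ, add(Z, SSZ))))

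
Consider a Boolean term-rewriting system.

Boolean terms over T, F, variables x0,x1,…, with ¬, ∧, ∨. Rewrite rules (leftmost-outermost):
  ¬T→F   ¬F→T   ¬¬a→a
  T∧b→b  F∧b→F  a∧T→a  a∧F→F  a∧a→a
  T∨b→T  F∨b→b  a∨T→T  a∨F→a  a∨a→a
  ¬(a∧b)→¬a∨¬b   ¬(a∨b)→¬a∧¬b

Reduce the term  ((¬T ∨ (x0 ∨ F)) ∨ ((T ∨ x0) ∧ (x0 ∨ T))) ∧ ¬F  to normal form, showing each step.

Answer: normal form = T  (in 9 steps)

Working:
  start: ((¬T ∨ (x0 ∨ F)) ∨ ((T ∨ x0) ∧ (x0 ∨ T))) ∧ ¬F
  step 1: ((F ∨ (x0 ∨ F)) ∨ ((T ∨ x0) ∧ (x0 ∨ T))) ∧ ¬F
  step 2: ((x0 ∨ F) ∨ ((T ∨ x0) ∧ (x0 ∨ T))) ∧ ¬F
  step 3: (x0 ∨ ((T ∨ x0) ∧ (x0 ∨ T))) ∧ ¬F
  step 4: (x0 ∨ (T ∧ (x0 ∨ T))) ∧ ¬F
  step 5: (x0 ∨ (x0 ∨ T)) ∧ ¬F
  step 6: (x0 ∨ T) ∧ ¬F
  step 7: T ∧ ¬F
  step 8: ¬F
  step 9: T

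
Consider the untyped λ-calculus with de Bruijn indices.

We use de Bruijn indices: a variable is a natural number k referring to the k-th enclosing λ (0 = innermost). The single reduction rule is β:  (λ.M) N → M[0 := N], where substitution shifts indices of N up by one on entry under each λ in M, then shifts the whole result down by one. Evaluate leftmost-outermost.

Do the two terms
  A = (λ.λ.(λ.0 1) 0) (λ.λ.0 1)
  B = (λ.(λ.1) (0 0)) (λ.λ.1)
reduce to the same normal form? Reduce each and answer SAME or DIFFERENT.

Answer: DIFFERENT — A ⇓ λ.0 0, B ⇓ λ.λ.1

Derivation:
Term A:
  start: (λ.λ.(λ.0 1) 0) (λ.λ.0 1)
  [1] λ.(λ.0 1) 0
  [2] λ.0 0

Term B:
  start: (λ.(λ.1) (0 0)) (λ.λ.1)
  [1] (λ.λ.λ.1) ((λ.λ.1) (λ.λ.1))
  [2] λ.λ.1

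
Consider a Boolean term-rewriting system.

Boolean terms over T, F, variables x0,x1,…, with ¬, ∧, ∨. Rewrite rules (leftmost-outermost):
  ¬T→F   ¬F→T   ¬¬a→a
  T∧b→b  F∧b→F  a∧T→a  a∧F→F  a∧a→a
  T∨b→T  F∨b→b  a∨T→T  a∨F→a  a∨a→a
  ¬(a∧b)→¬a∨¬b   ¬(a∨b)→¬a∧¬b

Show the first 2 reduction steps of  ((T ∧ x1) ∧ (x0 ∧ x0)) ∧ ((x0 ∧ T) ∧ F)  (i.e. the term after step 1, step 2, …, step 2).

  start: ((T ∧ x1) ∧ (x0 ∧ x0)) ∧ ((x0 ∧ T) ∧ F)
  [1] (x1 ∧ (x0 ∧ x0)) ∧ ((x0 ∧ T) ∧ F)
  [2] (x1 ∧ x0) ∧ ((x0 ∧ T) ∧ F)

Answer: after 2 steps: (x1 ∧ x0) ∧ ((x0 ∧ T) ∧ F)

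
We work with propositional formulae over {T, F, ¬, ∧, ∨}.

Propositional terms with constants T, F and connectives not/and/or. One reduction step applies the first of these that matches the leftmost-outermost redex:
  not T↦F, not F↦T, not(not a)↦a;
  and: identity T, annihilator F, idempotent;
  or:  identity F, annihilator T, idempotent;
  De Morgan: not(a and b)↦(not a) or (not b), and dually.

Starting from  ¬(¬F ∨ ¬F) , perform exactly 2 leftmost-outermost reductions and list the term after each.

  start: ¬(¬F ∨ ¬F)
  step 1: ¬¬F ∧ ¬¬F
  step 2: ¬¬F

Answer: after 2 steps: ¬¬F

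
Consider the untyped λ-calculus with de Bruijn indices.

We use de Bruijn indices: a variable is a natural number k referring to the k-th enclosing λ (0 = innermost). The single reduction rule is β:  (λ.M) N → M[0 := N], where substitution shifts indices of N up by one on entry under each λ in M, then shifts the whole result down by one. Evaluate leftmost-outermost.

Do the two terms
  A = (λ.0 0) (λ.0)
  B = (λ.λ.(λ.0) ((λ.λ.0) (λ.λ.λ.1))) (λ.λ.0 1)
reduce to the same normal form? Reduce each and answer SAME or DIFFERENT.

Answer: DIFFERENT — A ⇓ λ.0, B ⇓ λ.λ.0

Working:
Term A:
  start: (λ.0 0) (λ.0)
  [1] (λ.0) (λ.0)
  [2] λ.0

Term B:
  start: (λ.λ.(λ.0) ((λ.λ.0) (λ.λ.λ.1))) (λ.λ.0 1)
  [1] λ.(λ.0) ((λ.λ.0) (λ.λ.λ.1))
  [2] λ.(λ.λ.0) (λ.λ.λ.1)
  [3] λ.λ.0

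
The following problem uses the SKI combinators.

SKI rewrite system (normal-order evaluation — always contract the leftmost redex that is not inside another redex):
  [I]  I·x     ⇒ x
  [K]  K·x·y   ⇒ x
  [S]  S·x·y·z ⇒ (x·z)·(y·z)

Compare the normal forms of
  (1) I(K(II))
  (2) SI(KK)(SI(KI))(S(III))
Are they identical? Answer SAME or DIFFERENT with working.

Answer: DIFFERENT — A ⇓ KI, B ⇓ I

Working:
Term A:
  start: I(K(II))
  →1  K(II)
  →2  KI

Term B:
  start: SI(KK)(SI(KI))(S(III))
  →1  I(SI(KI))(KK(SI(KI)))(S(III))
  →2  SI(KI)(KK(SI(KI)))(S(III))
  →3  I(KK(SI(KI)))(KI(KK(SI(KI))))(S(III))
  →4  KK(SI(KI))(KI(KK(SI(KI))))(S(III))
  →5  K(KI(KK(SI(KI))))(S(III))
  →6  KI(KK(SI(KI)))
  →7  I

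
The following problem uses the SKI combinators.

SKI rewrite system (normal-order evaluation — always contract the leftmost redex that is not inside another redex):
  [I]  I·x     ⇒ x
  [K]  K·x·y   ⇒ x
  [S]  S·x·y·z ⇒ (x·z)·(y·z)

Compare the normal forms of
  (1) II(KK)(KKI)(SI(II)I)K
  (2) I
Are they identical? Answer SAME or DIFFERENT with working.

Answer: SAME — A ⇓ I, B ⇓ I

Working:
Term A:
  start: II(KK)(KKI)(SI(II)I)K
  [1] I(KK)(KKI)(SI(II)I)K
  [2] KK(KKI)(SI(II)I)K
  [3] K(SI(II)I)K
  [4] SI(II)I
  [5] II(III)
  [6] I(III)
  [7] III
  [8] II
  [9] I

Term B:
  start: I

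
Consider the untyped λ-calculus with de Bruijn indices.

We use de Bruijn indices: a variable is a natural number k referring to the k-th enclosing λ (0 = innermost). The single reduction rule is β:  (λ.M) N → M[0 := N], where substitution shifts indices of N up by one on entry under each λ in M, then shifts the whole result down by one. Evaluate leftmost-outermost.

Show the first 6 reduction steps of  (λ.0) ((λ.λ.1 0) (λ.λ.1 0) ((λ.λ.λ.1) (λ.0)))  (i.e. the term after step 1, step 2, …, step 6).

Answer: after 6 steps: λ.λ.1

Working:
  start: (λ.0) ((λ.λ.1 0) (λ.λ.1 0) ((λ.λ.λ.1) (λ.0)))
  [1] (λ.λ.1 0) (λ.λ.1 0) ((λ.λ.λ.1) (λ.0))
  [2] (λ.(λ.λ.1 0) 0) ((λ.λ.λ.1) (λ.0))
  [3] (λ.λ.1 0) ((λ.λ.λ.1) (λ.0))
  [4] λ.(λ.λ.λ.1) (λ.0) 0
  [5] λ.(λ.λ.1) 0
  [6] λ.λ.1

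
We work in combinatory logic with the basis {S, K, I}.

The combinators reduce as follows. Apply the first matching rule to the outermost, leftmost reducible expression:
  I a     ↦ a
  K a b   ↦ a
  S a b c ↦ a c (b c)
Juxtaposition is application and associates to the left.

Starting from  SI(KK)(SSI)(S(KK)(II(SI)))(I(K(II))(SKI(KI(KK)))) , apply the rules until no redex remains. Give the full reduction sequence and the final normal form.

  start: SI(KK)(SSI)(S(KK)(II(SI)))(I(K(II))(SKI(KI(KK))))
  →1  I(SSI)(KK(SSI))(S(KK)(II(SI)))(I(K(II))(SKI(KI(KK))))
  →2  SSI(KK(SSI))(S(KK)(II(SI)))(I(K(II))(SKI(KI(KK))))
  →3  S(KK(SSI))(I(KK(SSI)))(S(KK)(II(SI)))(I(K(II))(SKI(KI(KK))))
  →4  KK(SSI)(S(KK)(II(SI)))(I(KK(SSI))(S(KK)(II(SI))))(I(K(II))(SKI(KI(KK))))
  →5  K(S(KK)(II(SI)))(I(KK(SSI))(S(KK)(II(SI))))(I(K(II))(SKI(KI(KK))))
  →6  S(KK)(II(SI))(I(K(II))(SKI(KI(KK))))
  →7  KK(I(K(II))(SKI(KI(KK))))(II(SI)(I(K(II))(SKI(KI(KK)))))
  →8  K(II(SI)(I(K(II))(SKI(KI(KK)))))
  →9  K(I(SI)(I(K(II))(SKI(KI(KK)))))
  →10  K(SI(I(K(II))(SKI(KI(KK)))))
  →11  K(SI(K(II)(SKI(KI(KK)))))
  →12  K(SI(II))
  →13  K(SII)

Answer: normal form = K(SII)  (in 13 steps)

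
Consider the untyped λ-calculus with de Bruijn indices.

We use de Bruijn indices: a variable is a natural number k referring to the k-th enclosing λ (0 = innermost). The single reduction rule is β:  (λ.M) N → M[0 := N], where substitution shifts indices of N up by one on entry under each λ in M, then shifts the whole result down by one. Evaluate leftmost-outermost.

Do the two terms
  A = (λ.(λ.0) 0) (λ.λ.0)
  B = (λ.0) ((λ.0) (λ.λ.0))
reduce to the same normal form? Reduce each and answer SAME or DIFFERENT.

Answer: SAME — A ⇓ λ.λ.0, B ⇓ λ.λ.0

Working:
Term A:
  start: (λ.(λ.0) 0) (λ.λ.0)
  [1] (λ.0) (λ.λ.0)
  [2] λ.λ.0

Term B:
  start: (λ.0) ((λ.0) (λ.λ.0))
  [1] (λ.0) (λ.λ.0)
  [2] λ.λ.0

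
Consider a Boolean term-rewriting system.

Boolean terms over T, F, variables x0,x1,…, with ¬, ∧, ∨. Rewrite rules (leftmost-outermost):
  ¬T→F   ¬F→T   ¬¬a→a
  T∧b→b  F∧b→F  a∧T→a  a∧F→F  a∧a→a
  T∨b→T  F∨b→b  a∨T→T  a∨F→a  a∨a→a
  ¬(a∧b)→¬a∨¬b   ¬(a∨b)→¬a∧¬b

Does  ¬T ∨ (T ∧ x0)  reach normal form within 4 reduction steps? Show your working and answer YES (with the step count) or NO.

  start: ¬T ∨ (T ∧ x0)
  →1  F ∨ (T ∧ x0)
  →2  T ∧ x0
  →3  x0

Answer: YES — reaches normal form x0 in 3 ≤ 4 steps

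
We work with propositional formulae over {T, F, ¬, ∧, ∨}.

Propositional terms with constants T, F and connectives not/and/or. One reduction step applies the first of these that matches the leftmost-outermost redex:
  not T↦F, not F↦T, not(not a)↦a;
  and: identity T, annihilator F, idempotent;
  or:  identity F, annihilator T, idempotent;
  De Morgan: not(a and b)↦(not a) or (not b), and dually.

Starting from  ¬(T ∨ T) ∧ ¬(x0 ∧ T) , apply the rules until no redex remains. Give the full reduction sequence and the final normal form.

Answer: normal form = F  (in 4 steps)

Working:
  start: ¬(T ∨ T) ∧ ¬(x0 ∧ T)
  step 1: (¬T ∧ ¬T) ∧ ¬(x0 ∧ T)
  step 2: ¬T ∧ ¬(x0 ∧ T)
  step 3: F ∧ ¬(x0 ∧ T)
  step 4: F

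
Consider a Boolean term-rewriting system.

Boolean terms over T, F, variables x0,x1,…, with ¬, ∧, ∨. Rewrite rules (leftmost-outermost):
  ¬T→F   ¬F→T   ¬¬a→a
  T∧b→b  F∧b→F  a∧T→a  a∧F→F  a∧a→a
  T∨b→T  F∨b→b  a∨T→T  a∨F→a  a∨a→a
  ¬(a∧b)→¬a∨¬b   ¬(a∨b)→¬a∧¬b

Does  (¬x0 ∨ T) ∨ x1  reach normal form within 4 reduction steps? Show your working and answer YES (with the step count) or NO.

Answer: YES — reaches normal form T in 2 ≤ 4 steps

Working:
  start: (¬x0 ∨ T) ∨ x1
  [1] T ∨ x1
  [2] T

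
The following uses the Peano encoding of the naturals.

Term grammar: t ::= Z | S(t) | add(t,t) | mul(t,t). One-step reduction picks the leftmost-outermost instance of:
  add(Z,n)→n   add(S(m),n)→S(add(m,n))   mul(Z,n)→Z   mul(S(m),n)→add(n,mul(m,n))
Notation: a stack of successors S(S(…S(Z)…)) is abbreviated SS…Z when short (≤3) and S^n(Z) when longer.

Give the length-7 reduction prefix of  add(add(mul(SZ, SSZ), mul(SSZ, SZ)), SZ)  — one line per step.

  start: add(add(mul(SZ, SSZ), mul(SSZ, SZ)), SZ)
  step 1: add(add(add(SSZ, mul(Z, SSZ)), mul(SSZ, SZ)), SZ)
  step 2: add(add(S(add(SZ, mul(Z, SSZ))), mul(SSZ, SZ)), SZ)
  step 3: add(S(add(add(SZ, mul(Z, SSZ)), mul(SSZ, SZ))), SZ)
  step 4: S(add(add(add(SZ, mul(Z, SSZ)), mul(SSZ, SZ)), SZ))
  step 5: S(add(add(S(add(Z, mul(Z, SSZ))), mul(SSZ, SZ)), SZ))
  step 6: S(add(S(add(add(Z, mul(Z, SSZ)), mul(SSZ, SZ))), SZ))
  step 7: S(S(add(add(add(Z, mul(Z, SSZ)), mul(SSZ, SZ)), SZ)))

Answer: after 7 steps: S(S(add(add(add(Z, mul(Z, SSZ)), mul(SSZ, SZ)), SZ)))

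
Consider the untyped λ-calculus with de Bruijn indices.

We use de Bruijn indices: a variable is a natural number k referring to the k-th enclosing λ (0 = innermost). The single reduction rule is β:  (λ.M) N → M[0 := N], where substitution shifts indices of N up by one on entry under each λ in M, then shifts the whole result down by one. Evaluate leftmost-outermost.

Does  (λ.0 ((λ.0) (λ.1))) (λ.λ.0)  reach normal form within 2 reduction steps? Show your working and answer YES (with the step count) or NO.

  start: (λ.0 ((λ.0) (λ.1))) (λ.λ.0)
  [1] (λ.λ.0) ((λ.0) (λ.λ.λ.0))
  [2] λ.0

Answer: YES — reaches normal form λ.0 in 2 ≤ 2 steps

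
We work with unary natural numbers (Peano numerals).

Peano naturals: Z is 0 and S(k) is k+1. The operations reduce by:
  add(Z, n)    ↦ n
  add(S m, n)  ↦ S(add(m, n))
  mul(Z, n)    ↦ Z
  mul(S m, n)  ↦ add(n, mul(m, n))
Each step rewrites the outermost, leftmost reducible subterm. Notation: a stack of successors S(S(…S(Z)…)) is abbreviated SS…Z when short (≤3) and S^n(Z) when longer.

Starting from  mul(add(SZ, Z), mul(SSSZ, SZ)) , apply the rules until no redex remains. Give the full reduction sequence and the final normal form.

Answer: normal form = SSSZ  (in 18 steps)

Working:
  start: mul(add(SZ, Z), mul(SSSZ, SZ))
  [1] mul(S(add(Z, Z)), mul(SSSZ, SZ))
  [2] add(mul(SSSZ, SZ), mul(add(Z, Z), mul(SSSZ, SZ)))
  [3] add(add(SZ, mul(SSZ, SZ)), mul(add(Z, Z), mul(SSSZ, SZ)))
  [4] add(S(add(Z, mul(SSZ, SZ))), mul(add(Z, Z), mul(SSSZ, SZ)))
  [5] S(add(add(Z, mul(SSZ, SZ)), mul(add(Z, Z), mul(SSSZ, SZ))))
  [6] S(add(mul(SSZ, SZ), mul(add(Z, Z), mul(SSSZ, SZ))))
  [7] S(add(add(SZ, mul(SZ, SZ)), mul(add(Z, Z), mul(SSSZ, SZ))))
  [8] S(add(S(add(Z, mul(SZ, SZ))), mul(add(Z, Z), mul(SSSZ, SZ))))
  [9] S(S(add(add(Z, mul(SZ, SZ)), mul(add(Z, Z), mul(SSSZ, SZ)))))
  [10] S(S(add(mul(SZ, SZ), mul(add(Z, Z), mul(SSSZ, SZ)))))
  [11] S(S(add(add(SZ, mul(Z, SZ)), mul(add(Z, Z), mul(SSSZ, SZ)))))
  [12] S(S(add(S(add(Z, mul(Z, SZ))), mul(add(Z, Z), mul(SSSZ, SZ)))))
  [13] S(S(S(add(add(Z, mul(Z, SZ)), mul(add(Z, Z), mul(SSSZ, SZ))))))
  [14] S(S(S(add(mul(Z, SZ), mul(add(Z, Z), mul(SSSZ, SZ))))))
  [15] S(S(S(add(Z, mul(add(Z, Z), mul(SSSZ, SZ))))))
  [16] S(S(S(mul(add(Z, Z), mul(SSSZ, SZ)))))
  [17] S(S(S(mul(Z, mul(SSSZ, SZ)))))
  [18] SSSZ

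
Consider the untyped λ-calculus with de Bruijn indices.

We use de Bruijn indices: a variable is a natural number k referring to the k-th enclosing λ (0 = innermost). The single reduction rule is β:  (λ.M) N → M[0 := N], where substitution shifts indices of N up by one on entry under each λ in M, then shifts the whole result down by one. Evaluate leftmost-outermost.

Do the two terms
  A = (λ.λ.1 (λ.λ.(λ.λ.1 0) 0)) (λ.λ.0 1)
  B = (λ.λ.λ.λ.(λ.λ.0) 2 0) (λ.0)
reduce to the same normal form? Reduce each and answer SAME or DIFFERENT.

Answer: DIFFERENT — A ⇓ λ.λ.0 (λ.λ.λ.1 0), B ⇓ λ.λ.λ.0

Reduction:
Term A:
  start: (λ.λ.1 (λ.λ.(λ.λ.1 0) 0)) (λ.λ.0 1)
  step 1: λ.(λ.λ.0 1) (λ.λ.(λ.λ.1 0) 0)
  step 2: λ.λ.0 (λ.λ.(λ.λ.1 0) 0)
  step 3: λ.λ.0 (λ.λ.λ.1 0)

Term B:
  start: (λ.λ.λ.λ.(λ.λ.0) 2 0) (λ.0)
  step 1: λ.λ.λ.(λ.λ.0) 2 0
  step 2: λ.λ.λ.(λ.0) 0
  step 3: λ.λ.λ.0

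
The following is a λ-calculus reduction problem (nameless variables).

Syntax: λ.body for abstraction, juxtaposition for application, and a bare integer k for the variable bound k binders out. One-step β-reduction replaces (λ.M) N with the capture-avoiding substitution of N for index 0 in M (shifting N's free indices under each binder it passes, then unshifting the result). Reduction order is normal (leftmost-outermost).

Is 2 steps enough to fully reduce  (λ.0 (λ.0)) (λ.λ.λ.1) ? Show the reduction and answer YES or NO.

  start: (λ.0 (λ.0)) (λ.λ.λ.1)
  →1  (λ.λ.λ.1) (λ.0)
  →2  λ.λ.1

Answer: YES — reaches normal form λ.λ.1 in 2 ≤ 2 steps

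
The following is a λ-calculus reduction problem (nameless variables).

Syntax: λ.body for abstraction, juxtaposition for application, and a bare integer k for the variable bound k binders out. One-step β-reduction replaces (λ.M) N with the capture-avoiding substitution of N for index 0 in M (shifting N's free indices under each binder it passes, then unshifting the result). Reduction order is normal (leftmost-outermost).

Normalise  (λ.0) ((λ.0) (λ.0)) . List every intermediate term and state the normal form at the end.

  start: (λ.0) ((λ.0) (λ.0))
  →1  (λ.0) (λ.0)
  →2  λ.0

Answer: normal form = λ.0  (in 2 steps)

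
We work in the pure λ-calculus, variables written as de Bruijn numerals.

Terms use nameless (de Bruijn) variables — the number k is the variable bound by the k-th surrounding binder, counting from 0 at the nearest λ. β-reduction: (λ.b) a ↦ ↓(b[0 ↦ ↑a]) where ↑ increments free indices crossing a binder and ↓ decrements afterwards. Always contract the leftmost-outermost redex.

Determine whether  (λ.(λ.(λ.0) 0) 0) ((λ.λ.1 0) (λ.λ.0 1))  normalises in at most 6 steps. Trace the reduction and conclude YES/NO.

  start: (λ.(λ.(λ.0) 0) 0) ((λ.λ.1 0) (λ.λ.0 1))
  [1] (λ.(λ.0) 0) ((λ.λ.1 0) (λ.λ.0 1))
  [2] (λ.0) ((λ.λ.1 0) (λ.λ.0 1))
  [3] (λ.λ.1 0) (λ.λ.0 1)
  [4] λ.(λ.λ.0 1) 0
  [5] λ.λ.0 1

Answer: YES — reaches normal form λ.λ.0 1 in 5 ≤ 6 steps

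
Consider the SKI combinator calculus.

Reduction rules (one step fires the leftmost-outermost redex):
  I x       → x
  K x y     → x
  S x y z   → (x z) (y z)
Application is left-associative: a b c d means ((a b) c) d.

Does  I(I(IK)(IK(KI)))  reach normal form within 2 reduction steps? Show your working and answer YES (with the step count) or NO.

Answer: NO — after 2 steps the term is IK(IK(KI)), not yet normal

Reduction:
  start: I(I(IK)(IK(KI)))
  →1  I(IK)(IK(KI))
  →2  IK(IK(KI))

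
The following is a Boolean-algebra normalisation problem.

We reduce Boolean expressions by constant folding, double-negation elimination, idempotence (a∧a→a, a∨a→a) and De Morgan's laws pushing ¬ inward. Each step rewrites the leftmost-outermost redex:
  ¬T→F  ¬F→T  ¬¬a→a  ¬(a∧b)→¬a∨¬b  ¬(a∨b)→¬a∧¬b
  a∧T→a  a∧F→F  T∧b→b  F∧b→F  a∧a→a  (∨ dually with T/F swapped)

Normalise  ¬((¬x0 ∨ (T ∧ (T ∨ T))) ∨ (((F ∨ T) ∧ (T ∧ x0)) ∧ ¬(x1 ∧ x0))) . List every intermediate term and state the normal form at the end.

Answer: normal form = F  (in 11 steps)

Derivation:
  start: ¬((¬x0 ∨ (T ∧ (T ∨ T))) ∨ (((F ∨ T) ∧ (T ∧ x0)) ∧ ¬(x1 ∧ x0)))
  step 1: ¬(¬x0 ∨ (T ∧ (T ∨ T))) ∧ ¬(((F ∨ T) ∧ (T ∧ x0)) ∧ ¬(x1 ∧ x0))
  step 2: (¬¬x0 ∧ ¬(T ∧ (T ∨ T))) ∧ ¬(((F ∨ T) ∧ (T ∧ x0)) ∧ ¬(x1 ∧ x0))
  step 3: (x0 ∧ ¬(T ∧ (T ∨ T))) ∧ ¬(((F ∨ T) ∧ (T ∧ x0)) ∧ ¬(x1 ∧ x0))
  step 4: (x0 ∧ (¬T ∨ ¬(T ∨ T))) ∧ ¬(((F ∨ T) ∧ (T ∧ x0)) ∧ ¬(x1 ∧ x0))
  step 5: (x0 ∧ (F ∨ ¬(T ∨ T))) ∧ ¬(((F ∨ T) ∧ (T ∧ x0)) ∧ ¬(x1 ∧ x0))
  step 6: (x0 ∧ ¬(T ∨ T)) ∧ ¬(((F ∨ T) ∧ (T ∧ x0)) ∧ ¬(x1 ∧ x0))
  step 7: (x0 ∧ (¬T ∧ ¬T)) ∧ ¬(((F ∨ T) ∧ (T ∧ x0)) ∧ ¬(x1 ∧ x0))
  step 8: (x0 ∧ ¬T) ∧ ¬(((F ∨ T) ∧ (T ∧ x0)) ∧ ¬(x1 ∧ x0))
  step 9: (x0 ∧ F) ∧ ¬(((F ∨ T) ∧ (T ∧ x0)) ∧ ¬(x1 ∧ x0))
  step 10: F ∧ ¬(((F ∨ T) ∧ (T ∧ x0)) ∧ ¬(x1 ∧ x0))
  step 11: F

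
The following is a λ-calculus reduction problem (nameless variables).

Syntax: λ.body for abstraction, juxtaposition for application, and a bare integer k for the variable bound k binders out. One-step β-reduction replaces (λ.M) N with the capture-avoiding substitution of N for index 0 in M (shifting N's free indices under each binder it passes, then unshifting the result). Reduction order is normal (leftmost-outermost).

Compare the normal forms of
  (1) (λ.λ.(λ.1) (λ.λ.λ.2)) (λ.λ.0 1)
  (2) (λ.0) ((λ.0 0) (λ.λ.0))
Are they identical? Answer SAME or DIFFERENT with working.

Answer: SAME — A ⇓ λ.0, B ⇓ λ.0

Derivation:
Term A:
  start: (λ.λ.(λ.1) (λ.λ.λ.2)) (λ.λ.0 1)
  [1] λ.(λ.1) (λ.λ.λ.2)
  [2] λ.0

Term B:
  start: (λ.0) ((λ.0 0) (λ.λ.0))
  [1] (λ.0 0) (λ.λ.0)
  [2] (λ.λ.0) (λ.λ.0)
  [3] λ.0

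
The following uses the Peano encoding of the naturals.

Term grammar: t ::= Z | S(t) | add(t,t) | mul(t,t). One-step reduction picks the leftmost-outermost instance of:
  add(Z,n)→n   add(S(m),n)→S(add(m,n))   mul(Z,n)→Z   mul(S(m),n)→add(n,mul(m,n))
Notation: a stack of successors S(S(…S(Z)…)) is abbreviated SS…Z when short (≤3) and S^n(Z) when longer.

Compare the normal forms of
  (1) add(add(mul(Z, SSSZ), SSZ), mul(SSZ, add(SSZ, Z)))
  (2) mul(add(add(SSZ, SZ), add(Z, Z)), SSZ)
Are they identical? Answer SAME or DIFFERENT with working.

Answer: SAME — A ⇓ S^6(Z), B ⇓ S^6(Z)

Reduction:
Term A:
  start: add(add(mul(Z, SSSZ), SSZ), mul(SSZ, add(SSZ, Z)))
  →1  add(add(Z, SSZ), mul(SSZ, add(SSZ, Z)))
  →2  add(SSZ, mul(SSZ, add(SSZ, Z)))
  →3  S(add(SZ, mul(SSZ, add(SSZ, Z))))
  →4  S(S(add(Z, mul(SSZ, add(SSZ, Z)))))
  →5  S(S(mul(SSZ, add(SSZ, Z))))
  →6  S(S(add(add(SSZ, Z), mul(SZ, add(SSZ, Z)))))
  →7  S(S(add(S(add(SZ, Z)), mul(SZ, add(SSZ, Z)))))
  →8  S(S(S(add(add(SZ, Z), mul(SZ, add(SSZ, Z))))))
  →9  S(S(S(add(S(add(Z, Z)), mul(SZ, add(SSZ, Z))))))
  →10  S(S(S(S(add(add(Z, Z), mul(SZ, add(SSZ, Z)))))))
  →11  S(S(S(S(add(Z, mul(SZ, add(SSZ, Z)))))))
  →12  S(S(S(S(mul(SZ, add(SSZ, Z))))))
  →13  S(S(S(S(add(add(SSZ, Z), mul(Z, add(SSZ, Z)))))))
  →14  S(S(S(S(add(S(add(SZ, Z)), mul(Z, add(SSZ, Z)))))))
  →15  S(S(S(S(S(add(add(SZ, Z), mul(Z, add(SSZ, Z))))))))
  →16  S(S(S(S(S(add(S(add(Z, Z)), mul(Z, add(SSZ, Z))))))))
  →17  S(S(S(S(S(S(add(add(Z, Z), mul(Z, add(SSZ, Z)))))))))
  →18  S(S(S(S(S(S(add(Z, mul(Z, add(SSZ, Z)))))))))
  →19  S(S(S(S(S(S(mul(Z, add(SSZ, Z))))))))
  →20  S^6(Z)

Term B:
  start: mul(add(add(SSZ, SZ), add(Z, Z)), SSZ)
  →1  mul(add(S(add(SZ, SZ)), add(Z, Z)), SSZ)
  →2  mul(S(add(add(SZ, SZ), add(Z, Z))), SSZ)
  →3  add(SSZ, mul(add(add(SZ, SZ), add(Z, Z)), SSZ))
  →4  S(add(SZ, mul(add(add(SZ, SZ), add(Z, Z)), SSZ)))
  →5  S(S(add(Z, mul(add(add(SZ, SZ), add(Z, Z)), SSZ))))
  →6  S(S(mul(add(add(SZ, SZ), add(Z, Z)), SSZ)))
  →7  S(S(mul(add(S(add(Z, SZ)), add(Z, Z)), SSZ)))
  →8  S(S(mul(S(add(add(Z, SZ), add(Z, Z))), SSZ)))
  →9  S(S(add(SSZ, mul(add(add(Z, SZ), add(Z, Z)), SSZ))))
  →10  S(S(S(add(SZ, mul(add(add(Z, SZ), add(Z, Z)), SSZ)))))
  →11  S(S(S(S(add(Z, mul(add(add(Z, SZ), add(Z, Z)), SSZ))))))
  →12  S(S(S(S(mul(add(add(Z, SZ), add(Z, Z)), SSZ)))))
  →13  S(S(S(S(mul(add(SZ, add(Z, Z)), SSZ)))))
  →14  S(S(S(S(mul(S(add(Z, add(Z, Z))), SSZ)))))
  →15  S(S(S(S(add(SSZ, mul(add(Z, add(Z, Z)), SSZ))))))
  →16  S(S(S(S(S(add(SZ, mul(add(Z, add(Z, Z)), SSZ)))))))
  →17  S(S(S(S(S(S(add(Z, mul(add(Z, add(Z, Z)), SSZ))))))))
  →18  S(S(S(S(S(S(mul(add(Z, add(Z, Z)), SSZ)))))))
  →19  S(S(S(S(S(S(mul(add(Z, Z), SSZ)))))))
  →20  S(S(S(S(S(S(mul(Z, SSZ)))))))
  →21  S^6(Z)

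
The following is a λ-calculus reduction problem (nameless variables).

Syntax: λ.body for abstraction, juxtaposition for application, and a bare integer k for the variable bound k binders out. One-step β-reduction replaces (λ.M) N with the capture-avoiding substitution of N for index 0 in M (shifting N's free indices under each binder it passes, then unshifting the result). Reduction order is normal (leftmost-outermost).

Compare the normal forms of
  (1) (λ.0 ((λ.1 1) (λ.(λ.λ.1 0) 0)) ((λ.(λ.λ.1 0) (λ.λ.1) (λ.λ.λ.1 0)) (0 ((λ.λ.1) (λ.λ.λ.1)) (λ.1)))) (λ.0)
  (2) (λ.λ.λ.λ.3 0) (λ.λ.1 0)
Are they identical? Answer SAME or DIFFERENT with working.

Term A:
  start: (λ.0 ((λ.1 1) (λ.(λ.λ.1 0) 0)) ((λ.(λ.λ.1 0) (λ.λ.1) (λ.λ.λ.1 0)) (0 ((λ.λ.1) (λ.λ.λ.1)) (λ.1)))) (λ.0)
  [1] (λ.0) ((λ.(λ.0) (λ.0)) (λ.(λ.λ.1 0) 0)) ((λ.(λ.λ.1 0) (λ.λ.1) (λ.λ.λ.1 0)) ((λ.0) ((λ.λ.1) (λ.λ.λ.1)) (λ.λ.0)))
  [2] (λ.(λ.0) (λ.0)) (λ.(λ.λ.1 0) 0) ((λ.(λ.λ.1 0) (λ.λ.1) (λ.λ.λ.1 0)) ((λ.0) ((λ.λ.1) (λ.λ.λ.1)) (λ.λ.0)))
  [3] (λ.0) (λ.0) ((λ.(λ.λ.1 0) (λ.λ.1) (λ.λ.λ.1 0)) ((λ.0) ((λ.λ.1) (λ.λ.λ.1)) (λ.λ.0)))
  [4] (λ.0) ((λ.(λ.λ.1 0) (λ.λ.1) (λ.λ.λ.1 0)) ((λ.0) ((λ.λ.1) (λ.λ.λ.1)) (λ.λ.0)))
  [5] (λ.(λ.λ.1 0) (λ.λ.1) (λ.λ.λ.1 0)) ((λ.0) ((λ.λ.1) (λ.λ.λ.1)) (λ.λ.0))
  [6] (λ.λ.1 0) (λ.λ.1) (λ.λ.λ.1 0)
  [7] (λ.(λ.λ.1) 0) (λ.λ.λ.1 0)
  [8] (λ.λ.1) (λ.λ.λ.1 0)
  [9] λ.λ.λ.λ.1 0

Term B:
  start: (λ.λ.λ.λ.3 0) (λ.λ.1 0)
  [1] λ.λ.λ.(λ.λ.1 0) 0
  [2] λ.λ.λ.λ.1 0

Answer: SAME — A ⇓ λ.λ.λ.λ.1 0, B ⇓ λ.λ.λ.λ.1 0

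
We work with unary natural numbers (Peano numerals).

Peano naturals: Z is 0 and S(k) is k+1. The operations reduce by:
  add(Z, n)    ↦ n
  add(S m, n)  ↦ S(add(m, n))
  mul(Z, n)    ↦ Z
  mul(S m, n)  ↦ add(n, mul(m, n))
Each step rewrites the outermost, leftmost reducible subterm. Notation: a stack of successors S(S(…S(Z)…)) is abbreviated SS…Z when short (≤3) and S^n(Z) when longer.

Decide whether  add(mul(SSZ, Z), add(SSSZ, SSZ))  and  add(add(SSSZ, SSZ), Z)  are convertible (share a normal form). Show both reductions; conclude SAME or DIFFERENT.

Term A:
  start: add(mul(SSZ, Z), add(SSSZ, SSZ))
  step 1: add(add(Z, mul(SZ, Z)), add(SSSZ, SSZ))
  step 2: add(mul(SZ, Z), add(SSSZ, SSZ))
  step 3: add(add(Z, mul(Z, Z)), add(SSSZ, SSZ))
  step 4: add(mul(Z, Z), add(SSSZ, SSZ))
  step 5: add(Z, add(SSSZ, SSZ))
  step 6: add(SSSZ, SSZ)
  step 7: S(add(SSZ, SSZ))
  step 8: S(S(add(SZ, SSZ)))
  step 9: S(S(S(add(Z, SSZ))))
  step 10: S^5(Z)

Term B:
  start: add(add(SSSZ, SSZ), Z)
  step 1: add(S(add(SSZ, SSZ)), Z)
  step 2: S(add(add(SSZ, SSZ), Z))
  step 3: S(add(S(add(SZ, SSZ)), Z))
  step 4: S(S(add(add(SZ, SSZ), Z)))
  step 5: S(S(add(S(add(Z, SSZ)), Z)))
  step 6: S(S(S(add(add(Z, SSZ), Z))))
  step 7: S(S(S(add(SSZ, Z))))
  step 8: S(S(S(S(add(SZ, Z)))))
  step 9: S(S(S(S(S(add(Z, Z))))))
  step 10: S^5(Z)

Answer: SAME — A ⇓ S^5(Z), B ⇓ S^5(Z)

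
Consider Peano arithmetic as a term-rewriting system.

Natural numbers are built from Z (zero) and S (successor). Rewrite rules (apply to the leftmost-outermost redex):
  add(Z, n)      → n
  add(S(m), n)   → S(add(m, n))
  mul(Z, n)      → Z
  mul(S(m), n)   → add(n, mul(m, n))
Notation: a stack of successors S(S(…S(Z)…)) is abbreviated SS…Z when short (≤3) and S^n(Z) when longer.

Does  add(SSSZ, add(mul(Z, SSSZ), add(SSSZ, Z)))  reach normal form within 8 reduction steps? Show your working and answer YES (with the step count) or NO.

  start: add(SSSZ, add(mul(Z, SSSZ), add(SSSZ, Z)))
  [1] S(add(SSZ, add(mul(Z, SSSZ), add(SSSZ, Z))))
  [2] S(S(add(SZ, add(mul(Z, SSSZ), add(SSSZ, Z)))))
  [3] S(S(S(add(Z, add(mul(Z, SSSZ), add(SSSZ, Z))))))
  [4] S(S(S(add(mul(Z, SSSZ), add(SSSZ, Z)))))
  [5] S(S(S(add(Z, add(SSSZ, Z)))))
  [6] S(S(S(add(SSSZ, Z))))
  [7] S(S(S(S(add(SSZ, Z)))))
  [8] S(S(S(S(S(add(SZ, Z))))))

Answer: NO — after 8 steps the term is S(S(S(S(S(add(SZ, Z)))))), not yet normal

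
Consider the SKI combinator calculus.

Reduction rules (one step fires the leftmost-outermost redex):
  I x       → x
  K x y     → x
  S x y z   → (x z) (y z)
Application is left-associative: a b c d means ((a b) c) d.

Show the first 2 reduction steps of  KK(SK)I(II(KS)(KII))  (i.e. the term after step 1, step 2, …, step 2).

Answer: after 2 steps: I

Working:
  start: KK(SK)I(II(KS)(KII))
  [1] KI(II(KS)(KII))
  [2] I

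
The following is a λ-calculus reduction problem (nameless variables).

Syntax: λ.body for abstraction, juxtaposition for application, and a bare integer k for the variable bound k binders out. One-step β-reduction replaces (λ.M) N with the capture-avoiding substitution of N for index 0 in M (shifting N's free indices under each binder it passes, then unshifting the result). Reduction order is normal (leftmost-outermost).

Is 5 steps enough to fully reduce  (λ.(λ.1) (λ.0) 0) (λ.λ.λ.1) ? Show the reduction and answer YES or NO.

Answer: YES — reaches normal form λ.λ.1 in 3 ≤ 5 steps

Reduction:
  start: (λ.(λ.1) (λ.0) 0) (λ.λ.λ.1)
  [1] (λ.λ.λ.λ.1) (λ.0) (λ.λ.λ.1)
  [2] (λ.λ.λ.1) (λ.λ.λ.1)
  [3] λ.λ.1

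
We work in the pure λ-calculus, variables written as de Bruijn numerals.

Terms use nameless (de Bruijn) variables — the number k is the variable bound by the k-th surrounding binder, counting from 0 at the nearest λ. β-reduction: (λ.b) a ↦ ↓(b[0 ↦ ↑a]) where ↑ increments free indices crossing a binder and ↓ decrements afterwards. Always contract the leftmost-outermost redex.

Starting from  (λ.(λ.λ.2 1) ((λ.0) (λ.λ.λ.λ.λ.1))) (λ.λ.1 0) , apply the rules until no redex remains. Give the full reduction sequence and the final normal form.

  start: (λ.(λ.λ.2 1) ((λ.0) (λ.λ.λ.λ.λ.1))) (λ.λ.1 0)
  [1] (λ.λ.(λ.λ.1 0) 1) ((λ.0) (λ.λ.λ.λ.λ.1))
  [2] λ.(λ.λ.1 0) ((λ.0) (λ.λ.λ.λ.λ.1))
  [3] λ.λ.(λ.0) (λ.λ.λ.λ.λ.1) 0
  [4] λ.λ.(λ.λ.λ.λ.λ.1) 0
  [5] λ.λ.λ.λ.λ.λ.1

Answer: normal form = λ.λ.λ.λ.λ.λ.1  (in 5 steps)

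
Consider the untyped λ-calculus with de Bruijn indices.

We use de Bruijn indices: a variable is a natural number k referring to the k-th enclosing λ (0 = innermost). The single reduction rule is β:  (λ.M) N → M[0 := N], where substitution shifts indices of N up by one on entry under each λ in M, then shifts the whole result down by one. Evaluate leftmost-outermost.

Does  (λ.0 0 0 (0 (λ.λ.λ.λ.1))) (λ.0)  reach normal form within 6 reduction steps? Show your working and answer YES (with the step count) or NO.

Answer: YES — reaches normal form λ.λ.λ.λ.1 in 5 ≤ 6 steps

Reduction:
  start: (λ.0 0 0 (0 (λ.λ.λ.λ.1))) (λ.0)
  step 1: (λ.0) (λ.0) (λ.0) ((λ.0) (λ.λ.λ.λ.1))
  step 2: (λ.0) (λ.0) ((λ.0) (λ.λ.λ.λ.1))
  step 3: (λ.0) ((λ.0) (λ.λ.λ.λ.1))
  step 4: (λ.0) (λ.λ.λ.λ.1)
  step 5: λ.λ.λ.λ.1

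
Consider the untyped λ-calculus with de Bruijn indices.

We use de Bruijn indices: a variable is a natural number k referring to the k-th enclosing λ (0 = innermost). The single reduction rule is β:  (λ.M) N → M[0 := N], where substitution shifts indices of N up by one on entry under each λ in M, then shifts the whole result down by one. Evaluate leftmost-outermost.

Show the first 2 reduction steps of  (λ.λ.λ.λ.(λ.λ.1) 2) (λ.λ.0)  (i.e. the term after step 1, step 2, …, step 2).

  start: (λ.λ.λ.λ.(λ.λ.1) 2) (λ.λ.0)
  [1] λ.λ.λ.(λ.λ.1) 2
  [2] λ.λ.λ.λ.3

Answer: after 2 steps: λ.λ.λ.λ.3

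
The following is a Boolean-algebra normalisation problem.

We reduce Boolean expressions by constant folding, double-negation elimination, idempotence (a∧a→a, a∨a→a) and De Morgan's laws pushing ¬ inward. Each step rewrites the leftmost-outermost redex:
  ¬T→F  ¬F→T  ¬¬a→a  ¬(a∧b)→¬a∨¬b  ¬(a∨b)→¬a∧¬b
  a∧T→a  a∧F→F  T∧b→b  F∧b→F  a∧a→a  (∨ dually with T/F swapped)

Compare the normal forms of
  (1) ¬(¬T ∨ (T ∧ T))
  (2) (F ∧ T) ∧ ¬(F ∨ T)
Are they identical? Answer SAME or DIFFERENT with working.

Term A:
  start: ¬(¬T ∨ (T ∧ T))
  step 1: ¬¬T ∧ ¬(T ∧ T)
  step 2: T ∧ ¬(T ∧ T)
  step 3: ¬(T ∧ T)
  step 4: ¬T ∨ ¬T
  step 5: ¬T
  step 6: F

Term B:
  start: (F ∧ T) ∧ ¬(F ∨ T)
  step 1: F ∧ ¬(F ∨ T)
  step 2: F

Answer: SAME — A ⇓ F, B ⇓ F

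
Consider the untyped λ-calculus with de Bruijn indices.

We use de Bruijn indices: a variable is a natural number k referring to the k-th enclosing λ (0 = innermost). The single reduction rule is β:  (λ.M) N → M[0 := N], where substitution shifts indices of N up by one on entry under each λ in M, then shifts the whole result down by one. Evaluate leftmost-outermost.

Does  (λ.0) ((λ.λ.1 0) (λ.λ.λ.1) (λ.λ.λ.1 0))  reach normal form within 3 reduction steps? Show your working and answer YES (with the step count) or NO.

Answer: NO — after 3 steps the term is (λ.λ.λ.1) (λ.λ.λ.1 0), not yet normal

Working:
  start: (λ.0) ((λ.λ.1 0) (λ.λ.λ.1) (λ.λ.λ.1 0))
  step 1: (λ.λ.1 0) (λ.λ.λ.1) (λ.λ.λ.1 0)
  step 2: (λ.(λ.λ.λ.1) 0) (λ.λ.λ.1 0)
  step 3: (λ.λ.λ.1) (λ.λ.λ.1 0)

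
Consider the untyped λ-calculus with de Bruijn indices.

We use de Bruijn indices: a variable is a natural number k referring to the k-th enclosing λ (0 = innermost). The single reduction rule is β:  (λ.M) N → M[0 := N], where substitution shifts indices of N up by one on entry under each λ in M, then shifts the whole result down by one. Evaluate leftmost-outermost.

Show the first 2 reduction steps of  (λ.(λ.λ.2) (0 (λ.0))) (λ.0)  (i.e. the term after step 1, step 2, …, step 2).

Answer: after 2 steps: λ.λ.0

Working:
  start: (λ.(λ.λ.2) (0 (λ.0))) (λ.0)
  →1  (λ.λ.λ.0) ((λ.0) (λ.0))
  →2  λ.λ.0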